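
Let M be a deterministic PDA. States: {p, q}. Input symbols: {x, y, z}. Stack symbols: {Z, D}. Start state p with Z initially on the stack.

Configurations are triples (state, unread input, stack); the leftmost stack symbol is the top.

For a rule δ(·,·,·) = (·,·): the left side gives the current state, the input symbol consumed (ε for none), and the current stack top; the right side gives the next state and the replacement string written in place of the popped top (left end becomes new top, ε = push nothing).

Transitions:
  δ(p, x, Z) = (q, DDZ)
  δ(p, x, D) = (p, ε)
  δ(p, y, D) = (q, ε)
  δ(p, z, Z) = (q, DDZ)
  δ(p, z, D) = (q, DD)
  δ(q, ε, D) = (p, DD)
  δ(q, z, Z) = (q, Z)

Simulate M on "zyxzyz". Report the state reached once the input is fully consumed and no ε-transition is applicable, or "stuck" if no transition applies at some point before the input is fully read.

p

(p, zyxzyz, Z)
  read z, top Z: go to q, push DDZ → (q, yxzyz, DDZ)
  ε-move, top D: go to p, push DD → (p, yxzyz, DDDZ)
  read y, top D: go to q, push ε → (q, xzyz, DDZ)
  ε-move, top D: go to p, push DD → (p, xzyz, DDDZ)
  read x, top D: go to p, push ε → (p, zyz, DDZ)
  read z, top D: go to q, push DD → (q, yz, DDDZ)
  ε-move, top D: go to p, push DD → (p, yz, DDDDZ)
  read y, top D: go to q, push ε → (q, z, DDDZ)
  ε-move, top D: go to p, push DD → (p, z, DDDDZ)
  read z, top D: go to q, push DD → (q, ε, DDDDDZ)
  ε-move, top D: go to p, push DD → (p, ε, DDDDDDZ)
All input consumed; M is in state p.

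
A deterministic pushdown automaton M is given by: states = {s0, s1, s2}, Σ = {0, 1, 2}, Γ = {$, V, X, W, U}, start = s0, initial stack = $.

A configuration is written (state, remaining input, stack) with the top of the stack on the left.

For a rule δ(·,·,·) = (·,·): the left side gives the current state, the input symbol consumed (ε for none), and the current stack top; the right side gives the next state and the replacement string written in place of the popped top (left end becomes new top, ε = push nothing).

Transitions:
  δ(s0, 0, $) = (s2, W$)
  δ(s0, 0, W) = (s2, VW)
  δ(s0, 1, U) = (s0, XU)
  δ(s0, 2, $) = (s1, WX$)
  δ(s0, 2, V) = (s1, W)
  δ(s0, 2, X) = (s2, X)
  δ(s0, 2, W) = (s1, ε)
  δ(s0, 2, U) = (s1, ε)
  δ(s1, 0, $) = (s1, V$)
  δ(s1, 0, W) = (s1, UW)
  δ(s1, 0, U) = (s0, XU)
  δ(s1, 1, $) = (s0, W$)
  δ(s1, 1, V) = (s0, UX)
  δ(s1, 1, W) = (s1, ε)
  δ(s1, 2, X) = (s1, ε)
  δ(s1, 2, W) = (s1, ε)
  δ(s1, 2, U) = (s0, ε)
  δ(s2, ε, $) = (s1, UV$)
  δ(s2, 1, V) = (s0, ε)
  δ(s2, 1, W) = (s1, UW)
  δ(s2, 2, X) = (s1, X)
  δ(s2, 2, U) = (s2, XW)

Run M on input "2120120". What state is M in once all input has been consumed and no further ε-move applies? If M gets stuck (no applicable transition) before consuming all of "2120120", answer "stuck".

stuck

(s0, 2120120, $) ⊢ (s1, 120120, WX$) ⊢ (s1, 20120, X$) ⊢ (s1, 0120, $) ⊢ (s1, 120, V$) ⊢ (s0, 20, UX$) ⊢ (s1, 0, X$)
No transition for (s1, 0, top X); M blocks with input 0 remaining.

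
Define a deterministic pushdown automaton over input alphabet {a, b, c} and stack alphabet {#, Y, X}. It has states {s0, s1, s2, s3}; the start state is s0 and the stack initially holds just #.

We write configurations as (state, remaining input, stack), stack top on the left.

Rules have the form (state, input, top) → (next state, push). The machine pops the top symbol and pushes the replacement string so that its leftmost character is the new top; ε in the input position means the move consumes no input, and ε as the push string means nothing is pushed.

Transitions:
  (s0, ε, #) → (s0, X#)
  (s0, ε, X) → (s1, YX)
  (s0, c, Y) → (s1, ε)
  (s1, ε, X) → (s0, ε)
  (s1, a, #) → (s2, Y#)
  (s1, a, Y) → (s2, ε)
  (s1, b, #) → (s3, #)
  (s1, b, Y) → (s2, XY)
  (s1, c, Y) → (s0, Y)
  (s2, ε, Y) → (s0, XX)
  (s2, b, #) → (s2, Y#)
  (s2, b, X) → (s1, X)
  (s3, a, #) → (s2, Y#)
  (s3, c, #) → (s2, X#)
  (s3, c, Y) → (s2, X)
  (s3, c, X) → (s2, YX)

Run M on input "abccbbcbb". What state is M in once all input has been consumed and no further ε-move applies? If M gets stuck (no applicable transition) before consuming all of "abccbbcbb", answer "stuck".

s0

(s0, abccbbcbb, #)
  ε-move, top #: go to s0, push X# → (s0, abccbbcbb, X#)
  ε-move, top X: go to s1, push YX → (s1, abccbbcbb, YX#)
  read a, top Y: go to s2, push ε → (s2, bccbbcbb, X#)
  read b, top X: go to s1, push X → (s1, ccbbcbb, X#)
  ε-move, top X: go to s0, push ε → (s0, ccbbcbb, #)
  ε-move, top #: go to s0, push X# → (s0, ccbbcbb, X#)
  ε-move, top X: go to s1, push YX → (s1, ccbbcbb, YX#)
  read c, top Y: go to s0, push Y → (s0, cbbcbb, YX#)
  read c, top Y: go to s1, push ε → (s1, bbcbb, X#)
  ε-move, top X: go to s0, push ε → (s0, bbcbb, #)
  ε-move, top #: go to s0, push X# → (s0, bbcbb, X#)
  ε-move, top X: go to s1, push YX → (s1, bbcbb, YX#)
  read b, top Y: go to s2, push XY → (s2, bcbb, XYX#)
  read b, top X: go to s1, push X → (s1, cbb, XYX#)
  ε-move, top X: go to s0, push ε → (s0, cbb, YX#)
  read c, top Y: go to s1, push ε → (s1, bb, X#)
  ε-move, top X: go to s0, push ε → (s0, bb, #)
  ε-move, top #: go to s0, push X# → (s0, bb, X#)
  ε-move, top X: go to s1, push YX → (s1, bb, YX#)
  read b, top Y: go to s2, push XY → (s2, b, XYX#)
  read b, top X: go to s1, push X → (s1, ε, XYX#)
  ε-move, top X: go to s0, push ε → (s0, ε, YX#)
All input consumed; M is in state s0.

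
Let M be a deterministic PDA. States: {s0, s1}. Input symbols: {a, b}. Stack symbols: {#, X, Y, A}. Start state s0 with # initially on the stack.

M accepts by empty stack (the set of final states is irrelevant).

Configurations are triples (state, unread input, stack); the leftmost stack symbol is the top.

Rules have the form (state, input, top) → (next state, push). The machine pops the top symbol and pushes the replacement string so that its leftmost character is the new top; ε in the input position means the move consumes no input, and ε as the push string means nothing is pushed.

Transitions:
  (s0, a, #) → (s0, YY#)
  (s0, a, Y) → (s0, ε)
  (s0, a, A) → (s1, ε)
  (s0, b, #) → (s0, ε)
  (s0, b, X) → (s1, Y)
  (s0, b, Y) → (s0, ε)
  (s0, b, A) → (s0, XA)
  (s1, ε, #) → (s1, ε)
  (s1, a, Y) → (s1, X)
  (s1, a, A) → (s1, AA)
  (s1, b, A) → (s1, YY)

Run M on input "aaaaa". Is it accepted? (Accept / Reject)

(s0, aaaaa, #) ⊢ (s0, aaaa, YY#) ⊢ (s0, aaa, Y#) ⊢ (s0, aa, #) ⊢ (s0, a, YY#) ⊢ (s0, ε, Y#)
All input consumed; stack is Y#, not empty, and no further ε-move applies.

Reject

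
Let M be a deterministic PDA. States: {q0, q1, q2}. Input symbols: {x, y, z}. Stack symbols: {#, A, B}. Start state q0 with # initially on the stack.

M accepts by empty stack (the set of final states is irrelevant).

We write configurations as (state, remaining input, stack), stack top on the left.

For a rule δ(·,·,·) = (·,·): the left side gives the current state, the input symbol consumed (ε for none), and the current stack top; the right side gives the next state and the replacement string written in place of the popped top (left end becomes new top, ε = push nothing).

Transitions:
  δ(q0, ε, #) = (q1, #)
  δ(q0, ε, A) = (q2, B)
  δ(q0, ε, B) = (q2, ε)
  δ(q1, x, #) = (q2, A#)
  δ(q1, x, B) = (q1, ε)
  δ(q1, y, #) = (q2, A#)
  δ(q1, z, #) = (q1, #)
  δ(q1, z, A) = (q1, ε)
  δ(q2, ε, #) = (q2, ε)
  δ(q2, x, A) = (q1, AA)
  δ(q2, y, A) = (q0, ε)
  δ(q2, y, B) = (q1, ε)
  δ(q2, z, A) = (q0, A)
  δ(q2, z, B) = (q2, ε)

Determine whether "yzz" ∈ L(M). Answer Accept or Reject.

Accept

(q0, yzz, #)
  ε-move, top #: go to q1, push # → (q1, yzz, #)
  read y, top #: go to q2, push A# → (q2, zz, A#)
  read z, top A: go to q0, push A → (q0, z, A#)
  ε-move, top A: go to q2, push B → (q2, z, B#)
  read z, top B: go to q2, push ε → (q2, ε, #)
  ε-move, top #: go to q2, push ε → (q2, ε, ε)
All input consumed and the stack is empty.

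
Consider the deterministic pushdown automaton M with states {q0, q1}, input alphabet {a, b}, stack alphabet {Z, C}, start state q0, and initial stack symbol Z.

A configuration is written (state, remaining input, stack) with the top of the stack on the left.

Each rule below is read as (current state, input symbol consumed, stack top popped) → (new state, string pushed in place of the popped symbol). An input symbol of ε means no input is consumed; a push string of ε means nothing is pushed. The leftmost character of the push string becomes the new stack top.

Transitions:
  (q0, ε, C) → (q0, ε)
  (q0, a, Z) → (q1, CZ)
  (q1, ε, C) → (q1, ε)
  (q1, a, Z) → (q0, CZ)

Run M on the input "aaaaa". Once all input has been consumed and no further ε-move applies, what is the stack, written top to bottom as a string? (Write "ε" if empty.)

Z

(q0, aaaaa, Z)
  read a, top Z: go to q1, push CZ → (q1, aaaa, CZ)
  ε-move, top C: go to q1, push ε → (q1, aaaa, Z)
  read a, top Z: go to q0, push CZ → (q0, aaa, CZ)
  ε-move, top C: go to q0, push ε → (q0, aaa, Z)
  read a, top Z: go to q1, push CZ → (q1, aa, CZ)
  ε-move, top C: go to q1, push ε → (q1, aa, Z)
  read a, top Z: go to q0, push CZ → (q0, a, CZ)
  ε-move, top C: go to q0, push ε → (q0, a, Z)
  read a, top Z: go to q1, push CZ → (q1, ε, CZ)
  ε-move, top C: go to q1, push ε → (q1, ε, Z)
All input consumed in state q1 with stack Z.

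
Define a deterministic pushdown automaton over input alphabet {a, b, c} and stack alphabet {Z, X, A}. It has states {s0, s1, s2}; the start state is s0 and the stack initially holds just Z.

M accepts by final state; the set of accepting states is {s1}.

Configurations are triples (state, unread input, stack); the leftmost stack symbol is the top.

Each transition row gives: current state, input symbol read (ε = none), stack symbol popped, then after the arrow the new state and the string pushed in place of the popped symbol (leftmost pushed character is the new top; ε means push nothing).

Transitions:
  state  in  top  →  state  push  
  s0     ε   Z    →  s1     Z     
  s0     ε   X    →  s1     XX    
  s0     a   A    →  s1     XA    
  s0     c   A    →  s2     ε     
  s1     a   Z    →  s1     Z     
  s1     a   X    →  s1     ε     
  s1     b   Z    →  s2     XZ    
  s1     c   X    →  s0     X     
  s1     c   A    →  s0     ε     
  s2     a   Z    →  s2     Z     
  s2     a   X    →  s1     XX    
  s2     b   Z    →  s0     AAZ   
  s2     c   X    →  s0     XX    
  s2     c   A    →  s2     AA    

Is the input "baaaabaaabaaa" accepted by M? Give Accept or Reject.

Accept

(s0, baaaabaaabaaa, Z) ⊢ (s1, baaaabaaabaaa, Z) ⊢ (s2, aaaabaaabaaa, XZ) ⊢ (s1, aaabaaabaaa, XXZ) ⊢ (s1, aabaaabaaa, XZ) ⊢ (s1, abaaabaaa, Z) ⊢ (s1, baaabaaa, Z) ⊢ (s2, aaabaaa, XZ) ⊢ (s1, aabaaa, XXZ) ⊢ (s1, abaaa, XZ) ⊢ (s1, baaa, Z) ⊢ (s2, aaa, XZ) ⊢ (s1, aa, XXZ) ⊢ (s1, a, XZ) ⊢ (s1, ε, Z)
All input consumed; state s1 ∈ F.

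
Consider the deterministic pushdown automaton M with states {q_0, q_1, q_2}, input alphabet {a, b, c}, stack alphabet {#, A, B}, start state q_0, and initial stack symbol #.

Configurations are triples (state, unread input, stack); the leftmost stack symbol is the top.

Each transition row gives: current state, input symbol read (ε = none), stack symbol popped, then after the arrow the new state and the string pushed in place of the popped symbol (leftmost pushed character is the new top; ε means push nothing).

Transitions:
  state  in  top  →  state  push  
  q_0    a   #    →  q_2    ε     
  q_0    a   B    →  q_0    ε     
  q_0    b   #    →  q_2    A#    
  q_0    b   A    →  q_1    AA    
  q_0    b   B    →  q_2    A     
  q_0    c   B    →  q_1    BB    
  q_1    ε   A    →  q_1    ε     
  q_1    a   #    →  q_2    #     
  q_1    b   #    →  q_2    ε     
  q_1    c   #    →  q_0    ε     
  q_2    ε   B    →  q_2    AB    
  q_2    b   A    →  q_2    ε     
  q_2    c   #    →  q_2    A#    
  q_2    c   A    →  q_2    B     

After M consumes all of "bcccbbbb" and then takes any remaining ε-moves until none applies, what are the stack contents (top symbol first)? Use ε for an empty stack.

(q_0, bcccbbbb, #) ⊢ (q_2, cccbbbb, A#) ⊢ (q_2, ccbbbb, B#) ⊢ (q_2, ccbbbb, AB#) ⊢ (q_2, cbbbb, BB#) ⊢ (q_2, cbbbb, ABB#) ⊢ (q_2, bbbb, BBB#) ⊢ (q_2, bbbb, ABBB#) ⊢ (q_2, bbb, BBB#) ⊢ (q_2, bbb, ABBB#) ⊢ (q_2, bb, BBB#) ⊢ (q_2, bb, ABBB#) ⊢ (q_2, b, BBB#) ⊢ (q_2, b, ABBB#) ⊢ (q_2, ε, BBB#) ⊢ (q_2, ε, ABBB#)
All input consumed in state q_2 with stack ABBB#.

ABBB#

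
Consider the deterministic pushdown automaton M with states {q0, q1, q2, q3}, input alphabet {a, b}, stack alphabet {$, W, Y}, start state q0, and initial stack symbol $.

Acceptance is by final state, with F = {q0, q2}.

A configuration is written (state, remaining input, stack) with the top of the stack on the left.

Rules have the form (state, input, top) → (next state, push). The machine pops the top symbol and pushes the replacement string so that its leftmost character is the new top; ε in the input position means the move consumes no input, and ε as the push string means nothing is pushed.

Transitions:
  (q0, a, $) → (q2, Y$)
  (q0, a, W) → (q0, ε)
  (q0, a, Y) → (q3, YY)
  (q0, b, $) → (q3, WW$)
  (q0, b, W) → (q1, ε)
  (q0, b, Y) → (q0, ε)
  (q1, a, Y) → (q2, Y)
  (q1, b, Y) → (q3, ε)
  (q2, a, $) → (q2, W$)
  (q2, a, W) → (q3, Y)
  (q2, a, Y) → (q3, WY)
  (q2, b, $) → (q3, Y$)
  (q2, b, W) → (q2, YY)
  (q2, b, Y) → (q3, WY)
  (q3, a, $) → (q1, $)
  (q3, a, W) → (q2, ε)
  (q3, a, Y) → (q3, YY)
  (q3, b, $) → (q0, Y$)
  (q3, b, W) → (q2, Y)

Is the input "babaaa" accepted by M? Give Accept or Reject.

Reject

(q0, babaaa, $) ⊢ (q3, abaaa, WW$) ⊢ (q2, baaa, W$) ⊢ (q2, aaa, YY$) ⊢ (q3, aa, WYY$) ⊢ (q2, a, YY$) ⊢ (q3, ε, WYY$)
All input consumed; state q3 ∉ F and no further ε-move applies.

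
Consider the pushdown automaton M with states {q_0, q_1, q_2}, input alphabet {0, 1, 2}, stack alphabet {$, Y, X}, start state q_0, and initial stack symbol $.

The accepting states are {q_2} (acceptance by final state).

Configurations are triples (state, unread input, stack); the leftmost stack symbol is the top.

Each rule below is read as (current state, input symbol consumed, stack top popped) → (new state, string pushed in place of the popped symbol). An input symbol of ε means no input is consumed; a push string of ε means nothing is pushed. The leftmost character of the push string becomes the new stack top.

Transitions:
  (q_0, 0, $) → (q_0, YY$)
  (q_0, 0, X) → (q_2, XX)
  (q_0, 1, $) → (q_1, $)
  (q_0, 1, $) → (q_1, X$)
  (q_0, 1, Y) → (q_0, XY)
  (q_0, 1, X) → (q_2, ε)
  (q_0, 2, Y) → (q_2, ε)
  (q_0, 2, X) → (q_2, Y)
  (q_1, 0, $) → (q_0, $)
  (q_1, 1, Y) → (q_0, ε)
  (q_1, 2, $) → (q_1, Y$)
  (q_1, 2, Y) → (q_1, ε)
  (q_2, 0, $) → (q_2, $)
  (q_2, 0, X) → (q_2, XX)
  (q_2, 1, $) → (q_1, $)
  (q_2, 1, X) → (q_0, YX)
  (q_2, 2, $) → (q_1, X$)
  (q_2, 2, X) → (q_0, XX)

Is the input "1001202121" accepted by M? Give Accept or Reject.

No computation consumes all input and reaches a final state.

Reject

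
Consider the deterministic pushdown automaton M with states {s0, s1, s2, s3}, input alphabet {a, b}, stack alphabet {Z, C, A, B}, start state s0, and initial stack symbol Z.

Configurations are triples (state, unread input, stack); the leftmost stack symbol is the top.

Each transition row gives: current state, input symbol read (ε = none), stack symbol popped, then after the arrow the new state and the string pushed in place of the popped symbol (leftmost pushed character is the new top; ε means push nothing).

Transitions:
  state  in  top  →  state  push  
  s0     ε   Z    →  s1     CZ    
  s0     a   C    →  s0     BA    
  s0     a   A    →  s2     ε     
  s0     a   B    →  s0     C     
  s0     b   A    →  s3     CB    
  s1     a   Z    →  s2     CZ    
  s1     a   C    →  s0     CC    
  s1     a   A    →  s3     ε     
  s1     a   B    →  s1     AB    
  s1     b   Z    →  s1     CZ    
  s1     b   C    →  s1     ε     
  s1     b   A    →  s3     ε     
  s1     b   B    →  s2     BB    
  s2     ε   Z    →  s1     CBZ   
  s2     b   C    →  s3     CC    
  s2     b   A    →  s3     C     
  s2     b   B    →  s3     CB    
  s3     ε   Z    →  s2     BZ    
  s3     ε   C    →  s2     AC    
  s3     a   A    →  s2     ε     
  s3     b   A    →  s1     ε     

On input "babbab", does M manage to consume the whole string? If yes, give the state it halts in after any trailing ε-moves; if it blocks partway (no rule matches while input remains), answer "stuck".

(s0, babbab, Z)
  ε-move, top Z: go to s1, push CZ → (s1, babbab, CZ)
  read b, top C: go to s1, push ε → (s1, abbab, Z)
  read a, top Z: go to s2, push CZ → (s2, bbab, CZ)
  read b, top C: go to s3, push CC → (s3, bab, CCZ)
  ε-move, top C: go to s2, push AC → (s2, bab, ACCZ)
  read b, top A: go to s3, push C → (s3, ab, CCCZ)
  ε-move, top C: go to s2, push AC → (s2, ab, ACCCZ)
No transition for (s2, a, top A); M blocks with input ab remaining.

stuck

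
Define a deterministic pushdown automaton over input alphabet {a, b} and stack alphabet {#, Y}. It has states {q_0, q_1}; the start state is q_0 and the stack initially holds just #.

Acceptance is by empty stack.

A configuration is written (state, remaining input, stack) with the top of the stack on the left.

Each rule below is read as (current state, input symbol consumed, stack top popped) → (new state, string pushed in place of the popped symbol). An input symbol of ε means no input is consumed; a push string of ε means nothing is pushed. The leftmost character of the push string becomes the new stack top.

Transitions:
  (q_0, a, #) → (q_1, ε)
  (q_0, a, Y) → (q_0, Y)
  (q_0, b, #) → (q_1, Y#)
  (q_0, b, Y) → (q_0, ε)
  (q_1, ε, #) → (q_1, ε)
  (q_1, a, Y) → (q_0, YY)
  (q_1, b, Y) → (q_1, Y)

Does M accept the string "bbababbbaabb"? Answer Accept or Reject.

(q_0, bbababbbaabb, #) ⊢ (q_1, bababbbaabb, Y#) ⊢ (q_1, ababbbaabb, Y#) ⊢ (q_0, babbbaabb, YY#) ⊢ (q_0, abbbaabb, Y#) ⊢ (q_0, bbbaabb, Y#) ⊢ (q_0, bbaabb, #) ⊢ (q_1, baabb, Y#) ⊢ (q_1, aabb, Y#) ⊢ (q_0, abb, YY#) ⊢ (q_0, bb, YY#) ⊢ (q_0, b, Y#) ⊢ (q_0, ε, #)
All input consumed; stack is #, not empty, and no further ε-move applies.

Reject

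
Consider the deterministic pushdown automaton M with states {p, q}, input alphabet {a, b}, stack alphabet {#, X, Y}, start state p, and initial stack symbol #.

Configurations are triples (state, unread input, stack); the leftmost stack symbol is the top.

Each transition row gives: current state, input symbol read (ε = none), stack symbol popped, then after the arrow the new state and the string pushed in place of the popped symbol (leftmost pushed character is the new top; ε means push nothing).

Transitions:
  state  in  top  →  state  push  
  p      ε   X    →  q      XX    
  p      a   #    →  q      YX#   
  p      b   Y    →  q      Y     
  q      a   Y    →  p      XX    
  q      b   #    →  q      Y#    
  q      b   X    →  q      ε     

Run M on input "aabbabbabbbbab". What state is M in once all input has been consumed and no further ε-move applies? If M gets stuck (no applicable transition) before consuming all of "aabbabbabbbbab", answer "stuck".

stuck

(p, aabbabbabbbbab, #)
  read a, top #: go to q, push YX# → (q, abbabbabbbbab, YX#)
  read a, top Y: go to p, push XX → (p, bbabbabbbbab, XXX#)
  ε-move, top X: go to q, push XX → (q, bbabbabbbbab, XXXX#)
  read b, top X: go to q, push ε → (q, babbabbbbab, XXX#)
  read b, top X: go to q, push ε → (q, abbabbbbab, XX#)
No transition for (q, a, top X); M blocks with input abbabbbbab remaining.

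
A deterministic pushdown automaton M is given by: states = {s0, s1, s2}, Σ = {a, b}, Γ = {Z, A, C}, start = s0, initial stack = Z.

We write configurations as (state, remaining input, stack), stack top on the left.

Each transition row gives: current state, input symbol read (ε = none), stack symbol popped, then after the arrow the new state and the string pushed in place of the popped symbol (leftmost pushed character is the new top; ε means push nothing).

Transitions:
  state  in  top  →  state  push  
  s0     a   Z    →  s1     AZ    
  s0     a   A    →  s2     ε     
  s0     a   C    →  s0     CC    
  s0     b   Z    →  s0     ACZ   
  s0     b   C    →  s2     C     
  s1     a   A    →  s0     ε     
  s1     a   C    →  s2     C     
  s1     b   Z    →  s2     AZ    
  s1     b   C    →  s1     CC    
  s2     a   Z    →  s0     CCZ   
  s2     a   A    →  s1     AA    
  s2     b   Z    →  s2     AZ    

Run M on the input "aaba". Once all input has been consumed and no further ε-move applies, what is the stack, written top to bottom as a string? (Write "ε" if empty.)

CZ

(s0, aaba, Z)
  read a, top Z: go to s1, push AZ → (s1, aba, AZ)
  read a, top A: go to s0, push ε → (s0, ba, Z)
  read b, top Z: go to s0, push ACZ → (s0, a, ACZ)
  read a, top A: go to s2, push ε → (s2, ε, CZ)
All input consumed in state s2 with stack CZ.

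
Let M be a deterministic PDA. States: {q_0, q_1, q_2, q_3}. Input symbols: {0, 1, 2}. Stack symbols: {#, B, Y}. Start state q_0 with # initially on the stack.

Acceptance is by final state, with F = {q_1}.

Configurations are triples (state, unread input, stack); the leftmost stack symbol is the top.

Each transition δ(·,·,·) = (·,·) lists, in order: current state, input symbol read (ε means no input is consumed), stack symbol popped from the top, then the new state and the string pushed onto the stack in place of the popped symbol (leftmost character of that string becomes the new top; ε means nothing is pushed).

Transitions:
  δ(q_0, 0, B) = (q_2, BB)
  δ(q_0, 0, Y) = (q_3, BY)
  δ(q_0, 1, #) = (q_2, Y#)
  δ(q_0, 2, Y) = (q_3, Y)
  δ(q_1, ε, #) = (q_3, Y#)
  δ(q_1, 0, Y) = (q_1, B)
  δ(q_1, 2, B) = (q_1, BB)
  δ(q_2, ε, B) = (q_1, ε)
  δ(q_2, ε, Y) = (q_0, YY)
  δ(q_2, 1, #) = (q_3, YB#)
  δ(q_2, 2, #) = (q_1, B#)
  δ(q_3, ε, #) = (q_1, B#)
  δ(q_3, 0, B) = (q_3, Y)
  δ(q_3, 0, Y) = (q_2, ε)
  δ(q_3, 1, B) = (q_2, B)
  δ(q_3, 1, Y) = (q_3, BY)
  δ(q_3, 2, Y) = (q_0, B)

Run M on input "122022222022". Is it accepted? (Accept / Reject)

(q_0, 122022222022, #)
  read 1, top #: go to q_2, push Y# → (q_2, 22022222022, Y#)
  ε-move, top Y: go to q_0, push YY → (q_0, 22022222022, YY#)
  read 2, top Y: go to q_3, push Y → (q_3, 2022222022, YY#)
  read 2, top Y: go to q_0, push B → (q_0, 022222022, BY#)
  read 0, top B: go to q_2, push BB → (q_2, 22222022, BBY#)
  ε-move, top B: go to q_1, push ε → (q_1, 22222022, BY#)
  read 2, top B: go to q_1, push BB → (q_1, 2222022, BBY#)
  read 2, top B: go to q_1, push BB → (q_1, 222022, BBBY#)
  read 2, top B: go to q_1, push BB → (q_1, 22022, BBBBY#)
  read 2, top B: go to q_1, push BB → (q_1, 2022, BBBBBY#)
  read 2, top B: go to q_1, push BB → (q_1, 022, BBBBBBY#)
No transition applies at (q_1, 022, BBBBBBY#); input not fully consumed.

Reject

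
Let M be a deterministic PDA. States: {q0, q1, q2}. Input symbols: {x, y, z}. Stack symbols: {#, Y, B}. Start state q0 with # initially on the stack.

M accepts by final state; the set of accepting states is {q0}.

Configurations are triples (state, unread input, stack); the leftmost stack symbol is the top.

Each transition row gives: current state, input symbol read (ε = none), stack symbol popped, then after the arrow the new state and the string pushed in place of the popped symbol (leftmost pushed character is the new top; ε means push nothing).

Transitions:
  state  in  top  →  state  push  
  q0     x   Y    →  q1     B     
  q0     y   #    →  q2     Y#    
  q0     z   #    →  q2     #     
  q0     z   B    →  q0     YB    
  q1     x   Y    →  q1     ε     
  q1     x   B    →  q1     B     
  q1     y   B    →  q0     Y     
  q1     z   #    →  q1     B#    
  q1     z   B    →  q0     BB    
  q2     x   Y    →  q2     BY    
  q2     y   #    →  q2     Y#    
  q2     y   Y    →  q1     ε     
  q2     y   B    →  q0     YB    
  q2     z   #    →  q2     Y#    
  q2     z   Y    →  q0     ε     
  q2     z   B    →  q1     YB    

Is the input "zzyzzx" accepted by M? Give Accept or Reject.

(q0, zzyzzx, #)
  read z, top #: go to q2, push # → (q2, zyzzx, #)
  read z, top #: go to q2, push Y# → (q2, yzzx, Y#)
  read y, top Y: go to q1, push ε → (q1, zzx, #)
  read z, top #: go to q1, push B# → (q1, zx, B#)
  read z, top B: go to q0, push BB → (q0, x, BB#)
No transition applies at (q0, x, BB#); input not fully consumed.

Reject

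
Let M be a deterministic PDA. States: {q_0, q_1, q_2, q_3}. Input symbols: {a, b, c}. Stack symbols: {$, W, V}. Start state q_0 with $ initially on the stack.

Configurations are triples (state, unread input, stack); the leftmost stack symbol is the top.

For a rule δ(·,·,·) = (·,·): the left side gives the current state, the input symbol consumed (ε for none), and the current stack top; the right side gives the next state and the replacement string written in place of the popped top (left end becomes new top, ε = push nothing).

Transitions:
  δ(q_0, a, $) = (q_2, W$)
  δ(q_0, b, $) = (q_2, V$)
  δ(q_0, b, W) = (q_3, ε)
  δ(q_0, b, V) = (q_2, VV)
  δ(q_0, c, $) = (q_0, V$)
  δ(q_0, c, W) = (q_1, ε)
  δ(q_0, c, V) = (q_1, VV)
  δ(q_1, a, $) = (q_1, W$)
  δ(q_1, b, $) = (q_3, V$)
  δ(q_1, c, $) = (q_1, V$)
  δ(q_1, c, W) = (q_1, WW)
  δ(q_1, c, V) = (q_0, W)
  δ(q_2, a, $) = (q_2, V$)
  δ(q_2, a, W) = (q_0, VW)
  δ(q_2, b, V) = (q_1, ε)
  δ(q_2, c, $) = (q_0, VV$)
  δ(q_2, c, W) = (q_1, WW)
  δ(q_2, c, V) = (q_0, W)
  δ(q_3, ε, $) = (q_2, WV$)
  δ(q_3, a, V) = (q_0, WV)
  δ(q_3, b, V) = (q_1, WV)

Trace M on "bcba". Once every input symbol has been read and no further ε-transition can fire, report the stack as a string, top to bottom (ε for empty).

VWV$

(q_0, bcba, $) ⊢ (q_2, cba, V$) ⊢ (q_0, ba, W$) ⊢ (q_3, a, $) ⊢ (q_2, a, WV$) ⊢ (q_0, ε, VWV$)
All input consumed in state q_0 with stack VWV$.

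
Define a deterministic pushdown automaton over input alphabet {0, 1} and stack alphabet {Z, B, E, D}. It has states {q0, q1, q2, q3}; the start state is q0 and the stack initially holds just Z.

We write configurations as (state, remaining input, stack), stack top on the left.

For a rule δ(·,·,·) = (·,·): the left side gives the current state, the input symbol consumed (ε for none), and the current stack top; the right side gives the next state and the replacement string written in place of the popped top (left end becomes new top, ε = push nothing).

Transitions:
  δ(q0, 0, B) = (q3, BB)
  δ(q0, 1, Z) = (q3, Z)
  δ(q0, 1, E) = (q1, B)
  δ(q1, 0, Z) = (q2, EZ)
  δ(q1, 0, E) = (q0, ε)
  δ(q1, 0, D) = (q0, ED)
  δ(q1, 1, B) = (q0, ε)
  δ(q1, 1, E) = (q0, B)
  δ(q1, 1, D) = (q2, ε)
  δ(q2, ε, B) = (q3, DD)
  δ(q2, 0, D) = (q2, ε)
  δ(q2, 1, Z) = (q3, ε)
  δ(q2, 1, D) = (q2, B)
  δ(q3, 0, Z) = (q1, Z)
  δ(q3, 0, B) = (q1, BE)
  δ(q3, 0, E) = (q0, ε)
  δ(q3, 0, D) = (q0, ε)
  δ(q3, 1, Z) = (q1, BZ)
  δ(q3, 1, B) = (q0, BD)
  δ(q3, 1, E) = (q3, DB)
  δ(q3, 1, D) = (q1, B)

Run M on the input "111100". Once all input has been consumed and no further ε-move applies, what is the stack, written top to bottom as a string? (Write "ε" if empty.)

EZ

(q0, 111100, Z)
  read 1, top Z: go to q3, push Z → (q3, 11100, Z)
  read 1, top Z: go to q1, push BZ → (q1, 1100, BZ)
  read 1, top B: go to q0, push ε → (q0, 100, Z)
  read 1, top Z: go to q3, push Z → (q3, 00, Z)
  read 0, top Z: go to q1, push Z → (q1, 0, Z)
  read 0, top Z: go to q2, push EZ → (q2, ε, EZ)
All input consumed in state q2 with stack EZ.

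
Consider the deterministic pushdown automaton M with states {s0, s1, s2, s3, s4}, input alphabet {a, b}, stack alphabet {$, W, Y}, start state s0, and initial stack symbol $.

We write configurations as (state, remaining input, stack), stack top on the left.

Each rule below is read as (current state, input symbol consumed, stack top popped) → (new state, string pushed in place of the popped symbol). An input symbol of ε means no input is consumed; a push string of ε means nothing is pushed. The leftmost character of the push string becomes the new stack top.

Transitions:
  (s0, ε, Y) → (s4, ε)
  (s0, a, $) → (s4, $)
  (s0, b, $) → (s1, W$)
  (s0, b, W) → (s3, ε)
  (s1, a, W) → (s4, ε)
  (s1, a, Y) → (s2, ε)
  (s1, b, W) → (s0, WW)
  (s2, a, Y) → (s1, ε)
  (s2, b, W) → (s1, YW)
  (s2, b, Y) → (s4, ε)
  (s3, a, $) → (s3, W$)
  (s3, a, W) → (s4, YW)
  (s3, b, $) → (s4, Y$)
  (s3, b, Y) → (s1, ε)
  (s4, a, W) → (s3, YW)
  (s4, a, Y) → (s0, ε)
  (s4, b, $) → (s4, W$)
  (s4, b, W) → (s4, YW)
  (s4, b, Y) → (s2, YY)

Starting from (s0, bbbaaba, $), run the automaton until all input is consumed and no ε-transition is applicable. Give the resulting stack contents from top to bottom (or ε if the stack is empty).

(s0, bbbaaba, $)
  read b, top $: go to s1, push W$ → (s1, bbaaba, W$)
  read b, top W: go to s0, push WW → (s0, baaba, WW$)
  read b, top W: go to s3, push ε → (s3, aaba, W$)
  read a, top W: go to s4, push YW → (s4, aba, YW$)
  read a, top Y: go to s0, push ε → (s0, ba, W$)
  read b, top W: go to s3, push ε → (s3, a, $)
  read a, top $: go to s3, push W$ → (s3, ε, W$)
All input consumed in state s3 with stack W$.

W$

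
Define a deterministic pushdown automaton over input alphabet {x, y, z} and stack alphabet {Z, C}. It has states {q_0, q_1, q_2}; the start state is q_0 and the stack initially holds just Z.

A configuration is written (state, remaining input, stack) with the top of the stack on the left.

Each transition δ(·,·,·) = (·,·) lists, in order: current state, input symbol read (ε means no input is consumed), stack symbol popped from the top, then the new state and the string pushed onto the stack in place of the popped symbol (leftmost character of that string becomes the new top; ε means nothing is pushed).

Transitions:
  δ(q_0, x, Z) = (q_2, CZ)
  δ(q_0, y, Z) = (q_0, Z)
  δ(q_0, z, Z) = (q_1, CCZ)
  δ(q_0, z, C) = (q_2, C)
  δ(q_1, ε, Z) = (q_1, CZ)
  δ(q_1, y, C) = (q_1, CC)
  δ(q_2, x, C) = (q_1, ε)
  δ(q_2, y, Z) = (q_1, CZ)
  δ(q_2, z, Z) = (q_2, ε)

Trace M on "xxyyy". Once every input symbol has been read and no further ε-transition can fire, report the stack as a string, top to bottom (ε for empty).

(q_0, xxyyy, Z)
  read x, top Z: go to q_2, push CZ → (q_2, xyyy, CZ)
  read x, top C: go to q_1, push ε → (q_1, yyy, Z)
  ε-move, top Z: go to q_1, push CZ → (q_1, yyy, CZ)
  read y, top C: go to q_1, push CC → (q_1, yy, CCZ)
  read y, top C: go to q_1, push CC → (q_1, y, CCCZ)
  read y, top C: go to q_1, push CC → (q_1, ε, CCCCZ)
All input consumed in state q_1 with stack CCCCZ.

CCCCZ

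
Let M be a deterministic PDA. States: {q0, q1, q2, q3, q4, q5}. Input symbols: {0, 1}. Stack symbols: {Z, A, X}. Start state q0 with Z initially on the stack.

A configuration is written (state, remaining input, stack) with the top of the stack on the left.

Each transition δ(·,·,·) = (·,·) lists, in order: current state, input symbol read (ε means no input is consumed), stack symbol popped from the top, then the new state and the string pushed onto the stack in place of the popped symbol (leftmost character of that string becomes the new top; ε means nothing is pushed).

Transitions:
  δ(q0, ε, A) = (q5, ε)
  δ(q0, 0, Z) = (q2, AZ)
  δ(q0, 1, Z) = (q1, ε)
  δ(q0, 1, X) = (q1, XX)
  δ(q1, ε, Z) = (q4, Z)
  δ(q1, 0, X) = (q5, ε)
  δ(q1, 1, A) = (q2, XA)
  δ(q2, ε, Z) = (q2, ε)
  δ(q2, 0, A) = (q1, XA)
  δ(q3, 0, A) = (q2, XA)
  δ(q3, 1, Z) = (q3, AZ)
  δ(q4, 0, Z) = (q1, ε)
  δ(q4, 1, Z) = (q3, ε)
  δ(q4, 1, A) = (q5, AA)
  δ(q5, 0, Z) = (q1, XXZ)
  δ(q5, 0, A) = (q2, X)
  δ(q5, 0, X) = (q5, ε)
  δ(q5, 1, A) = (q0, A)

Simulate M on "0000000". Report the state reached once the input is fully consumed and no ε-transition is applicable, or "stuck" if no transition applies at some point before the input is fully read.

stuck

(q0, 0000000, Z)
  read 0, top Z: go to q2, push AZ → (q2, 000000, AZ)
  read 0, top A: go to q1, push XA → (q1, 00000, XAZ)
  read 0, top X: go to q5, push ε → (q5, 0000, AZ)
  read 0, top A: go to q2, push X → (q2, 000, XZ)
No transition for (q2, 0, top X); M blocks with input 000 remaining.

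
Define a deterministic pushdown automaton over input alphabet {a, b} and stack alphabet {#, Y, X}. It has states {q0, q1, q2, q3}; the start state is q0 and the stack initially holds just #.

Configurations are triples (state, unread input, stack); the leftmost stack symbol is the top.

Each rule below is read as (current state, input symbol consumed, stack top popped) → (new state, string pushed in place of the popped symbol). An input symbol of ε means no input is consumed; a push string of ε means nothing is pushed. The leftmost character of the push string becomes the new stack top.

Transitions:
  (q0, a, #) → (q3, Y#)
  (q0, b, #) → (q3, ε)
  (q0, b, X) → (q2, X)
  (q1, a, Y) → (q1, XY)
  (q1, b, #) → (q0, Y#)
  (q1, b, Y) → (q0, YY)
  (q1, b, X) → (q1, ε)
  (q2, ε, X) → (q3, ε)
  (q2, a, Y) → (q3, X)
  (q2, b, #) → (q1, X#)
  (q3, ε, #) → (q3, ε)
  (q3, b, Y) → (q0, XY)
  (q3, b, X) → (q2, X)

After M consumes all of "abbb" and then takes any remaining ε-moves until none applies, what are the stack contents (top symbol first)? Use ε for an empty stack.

XY#

(q0, abbb, #)
  read a, top #: go to q3, push Y# → (q3, bbb, Y#)
  read b, top Y: go to q0, push XY → (q0, bb, XY#)
  read b, top X: go to q2, push X → (q2, b, XY#)
  ε-move, top X: go to q3, push ε → (q3, b, Y#)
  read b, top Y: go to q0, push XY → (q0, ε, XY#)
All input consumed in state q0 with stack XY#.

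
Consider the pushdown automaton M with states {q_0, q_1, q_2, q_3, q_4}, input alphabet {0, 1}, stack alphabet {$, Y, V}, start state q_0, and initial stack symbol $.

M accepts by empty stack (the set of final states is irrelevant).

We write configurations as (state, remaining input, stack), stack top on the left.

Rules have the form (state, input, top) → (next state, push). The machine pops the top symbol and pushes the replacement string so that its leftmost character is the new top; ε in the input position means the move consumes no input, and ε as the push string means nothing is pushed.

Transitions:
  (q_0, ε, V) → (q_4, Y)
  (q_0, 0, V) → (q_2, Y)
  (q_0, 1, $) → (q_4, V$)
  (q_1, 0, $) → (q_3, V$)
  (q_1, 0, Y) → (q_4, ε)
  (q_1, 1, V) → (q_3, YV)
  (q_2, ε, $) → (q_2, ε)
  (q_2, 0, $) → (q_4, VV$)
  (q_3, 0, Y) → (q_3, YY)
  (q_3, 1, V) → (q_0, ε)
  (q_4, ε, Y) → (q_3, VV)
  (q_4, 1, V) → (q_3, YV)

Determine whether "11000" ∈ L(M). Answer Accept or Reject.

Reject

No computation consumes all input and empties the stack.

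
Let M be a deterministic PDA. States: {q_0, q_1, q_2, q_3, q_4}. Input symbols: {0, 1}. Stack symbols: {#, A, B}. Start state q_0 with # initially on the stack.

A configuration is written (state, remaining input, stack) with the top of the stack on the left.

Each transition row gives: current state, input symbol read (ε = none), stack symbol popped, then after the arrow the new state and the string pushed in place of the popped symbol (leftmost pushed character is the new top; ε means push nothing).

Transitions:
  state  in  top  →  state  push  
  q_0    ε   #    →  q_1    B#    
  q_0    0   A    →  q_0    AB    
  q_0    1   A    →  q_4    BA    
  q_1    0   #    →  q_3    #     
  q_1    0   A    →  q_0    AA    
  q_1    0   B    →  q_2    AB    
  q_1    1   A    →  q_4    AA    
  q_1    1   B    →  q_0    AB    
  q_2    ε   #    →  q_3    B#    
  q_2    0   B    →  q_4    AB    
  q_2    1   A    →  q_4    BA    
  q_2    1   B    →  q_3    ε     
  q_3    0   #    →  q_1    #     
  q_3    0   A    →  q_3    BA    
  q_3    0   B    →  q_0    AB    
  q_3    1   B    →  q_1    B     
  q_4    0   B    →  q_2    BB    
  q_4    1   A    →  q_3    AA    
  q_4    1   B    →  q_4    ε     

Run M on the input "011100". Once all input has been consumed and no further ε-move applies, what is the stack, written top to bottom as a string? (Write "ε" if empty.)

ABAAB#

(q_0, 011100, #) ⊢ (q_1, 011100, B#) ⊢ (q_2, 11100, AB#) ⊢ (q_4, 1100, BAB#) ⊢ (q_4, 100, AB#) ⊢ (q_3, 00, AAB#) ⊢ (q_3, 0, BAAB#) ⊢ (q_0, ε, ABAAB#)
All input consumed in state q_0 with stack ABAAB#.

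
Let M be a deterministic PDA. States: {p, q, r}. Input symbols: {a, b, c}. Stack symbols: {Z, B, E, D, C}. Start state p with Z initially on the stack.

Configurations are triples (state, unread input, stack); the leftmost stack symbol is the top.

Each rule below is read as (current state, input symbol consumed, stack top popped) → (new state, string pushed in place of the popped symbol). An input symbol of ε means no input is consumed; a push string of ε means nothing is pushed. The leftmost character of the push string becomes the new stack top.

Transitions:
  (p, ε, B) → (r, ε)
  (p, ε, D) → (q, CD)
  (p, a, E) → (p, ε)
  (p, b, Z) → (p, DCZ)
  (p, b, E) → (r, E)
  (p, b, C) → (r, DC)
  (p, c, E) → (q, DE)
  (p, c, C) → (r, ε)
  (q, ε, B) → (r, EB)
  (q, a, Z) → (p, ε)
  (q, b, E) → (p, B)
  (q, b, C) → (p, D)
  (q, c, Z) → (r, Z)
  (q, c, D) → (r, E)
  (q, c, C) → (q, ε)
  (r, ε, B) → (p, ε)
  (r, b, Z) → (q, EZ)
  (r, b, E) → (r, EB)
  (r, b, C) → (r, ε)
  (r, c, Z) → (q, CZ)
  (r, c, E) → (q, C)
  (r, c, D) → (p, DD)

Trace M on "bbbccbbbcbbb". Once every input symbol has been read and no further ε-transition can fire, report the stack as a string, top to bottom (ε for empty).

CDDDBBBDDCZ

(p, bbbccbbbcbbb, Z)
  read b, top Z: go to p, push DCZ → (p, bbccbbbcbbb, DCZ)
  ε-move, top D: go to q, push CD → (q, bbccbbbcbbb, CDCZ)
  read b, top C: go to p, push D → (p, bccbbbcbbb, DDCZ)
  ε-move, top D: go to q, push CD → (q, bccbbbcbbb, CDDCZ)
  read b, top C: go to p, push D → (p, ccbbbcbbb, DDDCZ)
  ε-move, top D: go to q, push CD → (q, ccbbbcbbb, CDDDCZ)
  read c, top C: go to q, push ε → (q, cbbbcbbb, DDDCZ)
  read c, top D: go to r, push E → (r, bbbcbbb, EDDCZ)
  read b, top E: go to r, push EB → (r, bbcbbb, EBDDCZ)
  read b, top E: go to r, push EB → (r, bcbbb, EBBDDCZ)
  read b, top E: go to r, push EB → (r, cbbb, EBBBDDCZ)
  read c, top E: go to q, push C → (q, bbb, CBBBDDCZ)
  read b, top C: go to p, push D → (p, bb, DBBBDDCZ)
  ε-move, top D: go to q, push CD → (q, bb, CDBBBDDCZ)
  read b, top C: go to p, push D → (p, b, DDBBBDDCZ)
  ε-move, top D: go to q, push CD → (q, b, CDDBBBDDCZ)
  read b, top C: go to p, push D → (p, ε, DDDBBBDDCZ)
  ε-move, top D: go to q, push CD → (q, ε, CDDDBBBDDCZ)
All input consumed in state q with stack CDDDBBBDDCZ.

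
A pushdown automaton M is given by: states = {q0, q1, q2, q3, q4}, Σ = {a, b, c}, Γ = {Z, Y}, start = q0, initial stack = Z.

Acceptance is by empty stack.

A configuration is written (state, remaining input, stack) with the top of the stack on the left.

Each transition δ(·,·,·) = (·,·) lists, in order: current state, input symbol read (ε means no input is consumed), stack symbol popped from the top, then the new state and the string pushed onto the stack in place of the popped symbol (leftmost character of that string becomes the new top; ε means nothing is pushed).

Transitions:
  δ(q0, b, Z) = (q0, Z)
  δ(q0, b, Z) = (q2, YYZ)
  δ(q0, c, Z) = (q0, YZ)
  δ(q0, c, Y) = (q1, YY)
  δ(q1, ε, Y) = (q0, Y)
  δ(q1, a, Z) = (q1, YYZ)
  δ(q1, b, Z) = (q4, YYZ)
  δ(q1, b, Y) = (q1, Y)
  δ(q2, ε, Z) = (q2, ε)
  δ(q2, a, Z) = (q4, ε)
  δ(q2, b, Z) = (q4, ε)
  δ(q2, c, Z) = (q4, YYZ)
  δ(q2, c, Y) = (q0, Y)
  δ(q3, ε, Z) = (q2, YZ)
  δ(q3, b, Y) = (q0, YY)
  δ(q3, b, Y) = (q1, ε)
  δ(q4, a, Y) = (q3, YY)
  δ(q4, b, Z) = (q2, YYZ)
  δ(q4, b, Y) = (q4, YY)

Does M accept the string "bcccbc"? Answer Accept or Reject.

Reject

No computation consumes all input and empties the stack.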